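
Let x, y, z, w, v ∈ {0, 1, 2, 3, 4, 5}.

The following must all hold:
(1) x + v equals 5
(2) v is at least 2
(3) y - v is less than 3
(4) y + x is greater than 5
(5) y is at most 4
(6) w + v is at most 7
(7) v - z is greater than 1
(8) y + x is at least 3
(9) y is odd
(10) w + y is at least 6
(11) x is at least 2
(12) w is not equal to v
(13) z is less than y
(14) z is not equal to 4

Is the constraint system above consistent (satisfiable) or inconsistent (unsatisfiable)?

Satisfiable

One satisfying assignment is x = 3, y = 3, z = 0, w = 5, v = 2.
For the less obvious constraints — constraint 1: x + v = 5; constraint 3: y - v = 1; constraint 4: y + x = 6 — and the others hold by inspection.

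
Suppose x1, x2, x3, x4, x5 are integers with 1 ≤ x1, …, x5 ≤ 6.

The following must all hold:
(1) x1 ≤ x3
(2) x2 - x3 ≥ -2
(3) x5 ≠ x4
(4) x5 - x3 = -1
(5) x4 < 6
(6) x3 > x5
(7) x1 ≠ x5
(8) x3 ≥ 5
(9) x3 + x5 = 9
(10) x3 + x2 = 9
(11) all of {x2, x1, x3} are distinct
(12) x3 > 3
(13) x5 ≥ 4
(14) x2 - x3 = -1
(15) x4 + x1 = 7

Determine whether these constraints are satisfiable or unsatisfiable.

Satisfiable

Try x1 = 2, x2 = 4, x3 = 5, x4 = 5, x5 = 4.
Check constraint 2: x2 - x3 = -1; constraint 4: x5 - x3 = -1. The remaining constraints are straightforward to verify.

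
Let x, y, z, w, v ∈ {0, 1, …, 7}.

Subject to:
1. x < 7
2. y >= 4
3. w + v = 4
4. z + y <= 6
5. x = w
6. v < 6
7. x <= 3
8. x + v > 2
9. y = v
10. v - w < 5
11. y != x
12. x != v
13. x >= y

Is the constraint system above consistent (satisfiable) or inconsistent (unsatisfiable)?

From constraint 2: y ≥ 4. From constraints 7 and 13: y ≤ x and x ≤ 3, so y ≤ 3. But 3 < 4, so no value of y works.

Unsatisfiable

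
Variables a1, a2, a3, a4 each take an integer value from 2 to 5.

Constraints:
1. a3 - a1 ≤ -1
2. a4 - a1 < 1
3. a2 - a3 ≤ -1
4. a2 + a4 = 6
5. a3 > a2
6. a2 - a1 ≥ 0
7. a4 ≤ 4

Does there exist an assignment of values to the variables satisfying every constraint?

Unsatisfiable

Constraints 1, 3, and 6 give a3 − a2 ≥ 1, a2 − a1 ≥ 0, a1 − a3 ≥ 1.
Adding all 3 inequalities: the left sides telescope to 0, and the right sides sum to 1 + 0 + 1 = 2. So 0 ≥ 2, which is false.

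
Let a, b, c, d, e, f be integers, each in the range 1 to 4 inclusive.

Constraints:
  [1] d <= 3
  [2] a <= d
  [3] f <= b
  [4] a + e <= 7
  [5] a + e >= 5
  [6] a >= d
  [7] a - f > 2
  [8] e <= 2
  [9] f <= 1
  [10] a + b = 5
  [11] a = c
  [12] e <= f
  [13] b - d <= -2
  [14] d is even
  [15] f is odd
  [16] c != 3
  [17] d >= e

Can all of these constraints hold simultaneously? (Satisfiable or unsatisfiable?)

From constraints 1 and 2: a ≤ d ≤ 3. From constraints 9 and 12: e ≤ f ≤ 1. Hence a + e ≤ 4. But constraint 5 requires a + e ≥ 5, and 5 > 4. Contradiction.

Unsatisfiable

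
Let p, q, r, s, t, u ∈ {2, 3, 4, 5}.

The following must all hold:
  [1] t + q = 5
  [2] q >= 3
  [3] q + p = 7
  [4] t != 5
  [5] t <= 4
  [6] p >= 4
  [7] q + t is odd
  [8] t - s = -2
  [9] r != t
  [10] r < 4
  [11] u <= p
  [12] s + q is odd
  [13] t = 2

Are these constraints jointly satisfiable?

Satisfiable

Try p = 4, q = 3, r = 3, s = 4, t = 2, u = 4.
Check constraint 1: t + q = 5; constraint 3: q + p = 7; constraint 8: t - s = -2. The remaining constraints are straightforward to verify.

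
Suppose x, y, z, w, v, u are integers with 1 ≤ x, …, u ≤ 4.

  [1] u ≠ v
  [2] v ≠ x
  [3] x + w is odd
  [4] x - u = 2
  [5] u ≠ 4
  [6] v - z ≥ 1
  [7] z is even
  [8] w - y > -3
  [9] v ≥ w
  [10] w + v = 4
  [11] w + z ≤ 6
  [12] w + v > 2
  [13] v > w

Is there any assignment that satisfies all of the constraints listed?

One satisfying assignment is x = 4, y = 1, z = 2, w = 1, v = 3, u = 2.
For the less obvious constraints — constraint 4: x - u = 2; constraint 6: v - z = 1; constraint 8: w - y = 0 — and the others hold by inspection.

Satisfiable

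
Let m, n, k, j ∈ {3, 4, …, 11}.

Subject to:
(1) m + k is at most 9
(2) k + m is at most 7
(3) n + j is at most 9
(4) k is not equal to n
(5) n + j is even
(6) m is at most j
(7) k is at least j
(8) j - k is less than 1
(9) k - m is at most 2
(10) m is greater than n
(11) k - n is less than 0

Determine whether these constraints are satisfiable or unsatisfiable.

Unsatisfiable

Constraints 6, 7, 10, and 11 give j ≤ k, k < n, n < m, m ≤ j. Chaining: j ≤ k < n < m ≤ j, which forces j < j — impossible.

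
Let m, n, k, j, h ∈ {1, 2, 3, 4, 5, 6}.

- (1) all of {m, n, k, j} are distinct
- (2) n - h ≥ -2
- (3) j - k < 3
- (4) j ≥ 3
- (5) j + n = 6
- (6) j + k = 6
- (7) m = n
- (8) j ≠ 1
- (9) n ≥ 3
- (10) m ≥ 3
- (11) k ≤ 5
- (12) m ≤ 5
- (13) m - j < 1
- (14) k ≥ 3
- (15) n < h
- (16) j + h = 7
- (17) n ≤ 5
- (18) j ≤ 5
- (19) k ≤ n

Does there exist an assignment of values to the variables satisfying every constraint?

Constraints 4, 9, 10, 11, 12, 14, 17, and 18 confine each of m, n, k, j to the 3 values {3, …, 5}.
Constraint 1 requires all 4 of them to be distinct, but only 3 values are available — impossible by the pigeonhole principle.

Unsatisfiable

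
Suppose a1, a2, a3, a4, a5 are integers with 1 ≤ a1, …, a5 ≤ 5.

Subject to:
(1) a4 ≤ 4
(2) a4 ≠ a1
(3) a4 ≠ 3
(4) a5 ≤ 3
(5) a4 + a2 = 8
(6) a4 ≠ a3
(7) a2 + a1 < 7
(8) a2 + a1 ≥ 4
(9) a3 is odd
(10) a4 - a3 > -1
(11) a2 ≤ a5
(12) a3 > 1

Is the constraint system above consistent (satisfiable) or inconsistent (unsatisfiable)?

Unsatisfiable

From constraint 1: a4 ≤ 4. From constraints 4 and 11: a2 ≤ a5 ≤ 3. Hence a4 + a2 ≤ 7. But constraint 5 requires a4 + a2 = 8, and 8 > 7. Contradiction.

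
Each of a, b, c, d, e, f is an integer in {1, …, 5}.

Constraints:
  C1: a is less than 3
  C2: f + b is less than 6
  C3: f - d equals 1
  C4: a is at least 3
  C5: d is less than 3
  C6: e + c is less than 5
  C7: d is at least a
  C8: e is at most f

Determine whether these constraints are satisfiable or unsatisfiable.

Unsatisfiable

From constraint 4: a ≥ 3. From constraint 1: a ≤ 2. But 2 < 3, so no value of a works.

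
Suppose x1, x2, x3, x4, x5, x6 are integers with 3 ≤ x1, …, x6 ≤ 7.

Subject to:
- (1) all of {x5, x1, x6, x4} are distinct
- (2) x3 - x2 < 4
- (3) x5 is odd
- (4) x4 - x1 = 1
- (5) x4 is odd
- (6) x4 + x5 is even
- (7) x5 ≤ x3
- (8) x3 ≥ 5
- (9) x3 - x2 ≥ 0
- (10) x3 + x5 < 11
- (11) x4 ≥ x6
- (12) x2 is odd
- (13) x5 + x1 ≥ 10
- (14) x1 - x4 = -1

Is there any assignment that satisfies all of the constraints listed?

Setting (x1, x2, x3, x4, x5, x6) = (6, 3, 5, 7, 5, 3) satisfies everything: constraint 2: x3 - x2 = 2; constraint 4: x4 - x1 = 1, and the others follow.

Satisfiable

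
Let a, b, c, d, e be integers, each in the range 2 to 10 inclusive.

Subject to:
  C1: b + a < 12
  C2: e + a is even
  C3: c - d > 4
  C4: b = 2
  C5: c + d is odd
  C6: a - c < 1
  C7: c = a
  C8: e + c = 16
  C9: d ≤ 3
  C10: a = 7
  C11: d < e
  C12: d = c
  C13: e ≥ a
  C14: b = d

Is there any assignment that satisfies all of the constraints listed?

Constraint 4 fixes b = 2 and constraint 10 fixes a = 7. Constraints 7, 12, and 14 give b = d = c = a, so b = a. But 2 ≠ 7 — contradiction.

Unsatisfiable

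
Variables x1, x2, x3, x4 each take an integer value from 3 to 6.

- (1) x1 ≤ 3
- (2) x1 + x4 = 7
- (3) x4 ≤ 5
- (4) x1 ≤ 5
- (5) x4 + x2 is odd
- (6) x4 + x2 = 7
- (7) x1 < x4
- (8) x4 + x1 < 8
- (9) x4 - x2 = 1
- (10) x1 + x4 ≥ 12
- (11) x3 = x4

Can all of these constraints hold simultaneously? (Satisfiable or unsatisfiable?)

From constraint 4: x1 ≤ 5. From constraint 3: x4 ≤ 5. Hence x1 + x4 ≤ 10. But constraint 10 requires x1 + x4 ≥ 12, and 12 > 10. Contradiction.

Unsatisfiable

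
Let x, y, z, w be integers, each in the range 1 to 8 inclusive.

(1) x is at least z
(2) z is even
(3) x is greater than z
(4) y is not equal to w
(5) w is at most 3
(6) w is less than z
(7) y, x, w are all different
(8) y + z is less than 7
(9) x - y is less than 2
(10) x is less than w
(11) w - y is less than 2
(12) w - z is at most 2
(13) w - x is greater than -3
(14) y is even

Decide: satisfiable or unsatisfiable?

Constraints 3, 6, and 10 give z < x, x < w, w < z. Chaining: z < x < w < z, which forces z < z — impossible.

Unsatisfiable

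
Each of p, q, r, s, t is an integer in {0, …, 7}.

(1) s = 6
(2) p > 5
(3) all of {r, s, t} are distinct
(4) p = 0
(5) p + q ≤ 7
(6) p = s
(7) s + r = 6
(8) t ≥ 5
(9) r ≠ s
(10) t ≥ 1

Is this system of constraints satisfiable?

Unsatisfiable

Constraint 4 fixes p = 0 and constraint 1 fixes s = 6, but constraint 6 requires p = s. Since 0 ≠ 6, contradiction.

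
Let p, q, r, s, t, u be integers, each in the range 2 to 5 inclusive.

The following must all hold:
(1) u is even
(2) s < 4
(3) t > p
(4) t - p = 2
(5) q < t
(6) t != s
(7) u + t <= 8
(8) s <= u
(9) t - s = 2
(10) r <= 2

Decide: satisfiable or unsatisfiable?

The assignment p = 2, q = 3, r = 2, s = 2, t = 4, u = 2 works:
  constraint 4 holds since t - p = 2.
  constraint 7 holds since u + t = 6.
The rest check out directly.

Satisfiable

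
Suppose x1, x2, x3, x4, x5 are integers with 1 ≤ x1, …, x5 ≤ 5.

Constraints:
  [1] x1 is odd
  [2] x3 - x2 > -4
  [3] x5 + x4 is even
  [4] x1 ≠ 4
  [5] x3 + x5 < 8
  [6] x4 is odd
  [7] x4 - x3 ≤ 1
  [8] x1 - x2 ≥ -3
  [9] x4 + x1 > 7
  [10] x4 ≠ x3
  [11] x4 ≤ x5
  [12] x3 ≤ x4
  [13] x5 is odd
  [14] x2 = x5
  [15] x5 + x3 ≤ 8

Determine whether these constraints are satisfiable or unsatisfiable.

Setting (x1, x2, x3, x4, x5) = (5, 5, 2, 3, 5) satisfies everything: constraint 2: x3 - x2 = -3; constraint 5: x3 + x5 = 7; constraint 7: x4 - x3 = 1, and the others follow.

Satisfiable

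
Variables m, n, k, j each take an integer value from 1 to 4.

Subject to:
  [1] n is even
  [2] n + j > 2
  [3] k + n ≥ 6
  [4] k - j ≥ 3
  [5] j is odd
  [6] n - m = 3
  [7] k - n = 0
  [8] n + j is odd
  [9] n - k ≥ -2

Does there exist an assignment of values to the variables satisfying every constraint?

Satisfiable

Setting (m, n, k, j) = (1, 4, 4, 1) satisfies everything: constraint 2: n + j = 5; constraint 3: k + n = 8, and the others follow.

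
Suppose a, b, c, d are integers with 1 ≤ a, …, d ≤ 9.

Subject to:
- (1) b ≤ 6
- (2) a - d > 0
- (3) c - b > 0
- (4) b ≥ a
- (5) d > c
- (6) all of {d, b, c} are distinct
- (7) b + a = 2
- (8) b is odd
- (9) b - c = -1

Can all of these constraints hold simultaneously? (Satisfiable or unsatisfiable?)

Unsatisfiable

Constraints 2, 3, 4, and 5 give a ≤ b, b < c, c < d, d < a. Chaining: a ≤ b < c < d < a, which forces a < a — impossible.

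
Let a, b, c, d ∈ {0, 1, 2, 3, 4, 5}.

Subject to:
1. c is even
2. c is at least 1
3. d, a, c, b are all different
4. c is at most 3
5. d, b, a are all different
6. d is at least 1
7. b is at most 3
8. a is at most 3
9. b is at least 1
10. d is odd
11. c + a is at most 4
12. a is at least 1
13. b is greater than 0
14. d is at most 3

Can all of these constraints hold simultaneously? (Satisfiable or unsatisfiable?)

Constraints 2, 4, 6, 7, 8, 9, 12, and 14 confine each of d, a, c, b to the 3 values {1, …, 3}.
Constraint 3 requires all 4 of them to be distinct, but only 3 values are available — impossible by the pigeonhole principle.

Unsatisfiable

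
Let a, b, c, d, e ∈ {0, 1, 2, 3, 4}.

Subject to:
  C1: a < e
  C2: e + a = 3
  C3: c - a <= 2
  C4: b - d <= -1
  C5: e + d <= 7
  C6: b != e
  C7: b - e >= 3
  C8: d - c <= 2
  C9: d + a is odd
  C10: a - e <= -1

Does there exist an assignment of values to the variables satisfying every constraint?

Unsatisfiable

Constraints 3, 4, 7, 8, and 10 give a − c ≥ -2, c − d ≥ -2, d − b ≥ 1, b − e ≥ 3, e − a ≥ 1.
Adding all 5 inequalities: the left sides telescope to 0, and the right sides sum to (-2) + (-2) + 1 + 3 + 1 = 1. So 0 ≥ 1, which is false.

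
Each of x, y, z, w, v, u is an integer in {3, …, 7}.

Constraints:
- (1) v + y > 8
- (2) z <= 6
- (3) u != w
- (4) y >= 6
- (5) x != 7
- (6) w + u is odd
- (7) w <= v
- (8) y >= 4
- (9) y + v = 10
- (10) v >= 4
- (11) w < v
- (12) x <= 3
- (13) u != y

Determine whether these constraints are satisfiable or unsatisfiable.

The assignment x = 3, y = 6, z = 4, w = 3, v = 4, u = 4 works:
  constraint 1 holds since v + y = 10.
  constraint 9 holds since y + v = 10.
The rest check out directly.

Satisfiable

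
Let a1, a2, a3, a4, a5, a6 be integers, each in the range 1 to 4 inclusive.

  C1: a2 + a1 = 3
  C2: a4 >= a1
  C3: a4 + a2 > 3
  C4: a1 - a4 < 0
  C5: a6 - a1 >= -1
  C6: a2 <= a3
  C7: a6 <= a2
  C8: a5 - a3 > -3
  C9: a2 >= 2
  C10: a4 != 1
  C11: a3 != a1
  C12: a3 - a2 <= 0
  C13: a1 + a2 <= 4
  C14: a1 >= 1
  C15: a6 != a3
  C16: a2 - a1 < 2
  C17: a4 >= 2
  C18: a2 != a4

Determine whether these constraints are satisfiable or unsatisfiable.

Take a1 = 1, a2 = 2, a3 = 2, a4 = 4, a5 = 2, a6 = 1. Then constraint 1: a2 + a1 = 3; constraint 3: a4 + a2 = 6; constraint 4: a1 - a4 = -3, and every other listed constraint is also met.

Satisfiable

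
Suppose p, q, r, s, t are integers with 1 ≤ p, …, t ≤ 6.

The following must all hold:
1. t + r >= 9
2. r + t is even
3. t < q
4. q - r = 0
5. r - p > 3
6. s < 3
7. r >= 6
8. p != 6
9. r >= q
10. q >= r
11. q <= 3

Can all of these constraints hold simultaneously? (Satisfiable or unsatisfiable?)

From constraint 7: r ≥ 6. From constraints 10 and 11: r ≤ q and q ≤ 3, so r ≤ 3. But 3 < 6, so no value of r works.

Unsatisfiable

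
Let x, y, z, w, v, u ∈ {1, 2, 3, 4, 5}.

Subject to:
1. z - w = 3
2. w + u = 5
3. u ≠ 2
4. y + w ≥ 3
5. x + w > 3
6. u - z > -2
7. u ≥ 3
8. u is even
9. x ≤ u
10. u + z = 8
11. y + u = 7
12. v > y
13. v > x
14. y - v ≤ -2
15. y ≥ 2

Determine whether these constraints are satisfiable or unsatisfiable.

Satisfiable

One satisfying assignment is x = 4, y = 3, z = 4, w = 1, v = 5, u = 4.
For the less obvious constraints — constraint 1: z - w = 3; constraint 2: w + u = 5 — and the others hold by inspection.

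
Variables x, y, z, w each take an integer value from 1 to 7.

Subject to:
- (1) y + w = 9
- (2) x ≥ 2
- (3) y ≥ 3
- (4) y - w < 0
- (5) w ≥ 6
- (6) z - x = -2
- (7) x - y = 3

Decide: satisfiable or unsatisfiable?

Satisfiable

The assignment x = 6, y = 3, z = 4, w = 6 works:
  constraint 1 holds since y + w = 9.
  constraint 4 holds since y - w = -3.
  constraint 6 holds since z - x = -2.
The rest check out directly.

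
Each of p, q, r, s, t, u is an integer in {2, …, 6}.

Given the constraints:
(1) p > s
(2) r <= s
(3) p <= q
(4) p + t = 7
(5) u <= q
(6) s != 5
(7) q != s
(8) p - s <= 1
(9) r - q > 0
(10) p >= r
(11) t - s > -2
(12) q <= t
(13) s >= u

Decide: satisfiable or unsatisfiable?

Unsatisfiable

Constraints 1, 2, 3, and 9 give r ≤ s, s < p, p ≤ q, q < r. Chaining: r ≤ s < p ≤ q < r, which forces r < r — impossible.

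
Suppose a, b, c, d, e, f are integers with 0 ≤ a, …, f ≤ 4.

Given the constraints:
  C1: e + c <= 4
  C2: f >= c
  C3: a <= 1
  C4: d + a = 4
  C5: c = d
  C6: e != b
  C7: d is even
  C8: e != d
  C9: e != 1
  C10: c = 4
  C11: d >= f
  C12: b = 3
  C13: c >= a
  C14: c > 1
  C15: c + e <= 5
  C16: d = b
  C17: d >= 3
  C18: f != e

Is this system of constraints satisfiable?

Unsatisfiable

Constraint 10 fixes c = 4 and constraint 12 fixes b = 3. Constraints 5 and 16 give c = d = b, so c = b. But 4 ≠ 3 — contradiction.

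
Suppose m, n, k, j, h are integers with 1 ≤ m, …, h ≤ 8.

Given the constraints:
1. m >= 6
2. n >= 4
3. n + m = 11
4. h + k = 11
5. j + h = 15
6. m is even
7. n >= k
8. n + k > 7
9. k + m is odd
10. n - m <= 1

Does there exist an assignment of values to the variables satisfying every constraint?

Try m = 6, n = 5, k = 3, j = 7, h = 8.
Check constraint 3: n + m = 11; constraint 4: h + k = 11; constraint 5: j + h = 15. The remaining constraints are straightforward to verify.

Satisfiable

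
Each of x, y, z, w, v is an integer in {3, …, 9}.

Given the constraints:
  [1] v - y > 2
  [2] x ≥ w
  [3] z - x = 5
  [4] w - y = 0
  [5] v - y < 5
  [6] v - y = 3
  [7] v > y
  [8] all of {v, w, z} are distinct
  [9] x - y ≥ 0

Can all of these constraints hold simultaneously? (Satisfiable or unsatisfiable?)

Satisfiable

Take x = 4, y = 4, z = 9, w = 4, v = 7. Then constraint 1: v - y = 3; constraint 3: z - x = 5, and every other listed constraint is also met.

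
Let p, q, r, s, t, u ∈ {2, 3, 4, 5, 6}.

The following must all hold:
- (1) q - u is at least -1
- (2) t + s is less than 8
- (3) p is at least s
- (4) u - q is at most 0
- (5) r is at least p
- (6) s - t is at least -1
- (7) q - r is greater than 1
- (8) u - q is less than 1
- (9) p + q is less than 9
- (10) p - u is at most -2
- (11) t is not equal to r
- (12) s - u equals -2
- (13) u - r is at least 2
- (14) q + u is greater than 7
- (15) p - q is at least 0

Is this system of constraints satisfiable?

Constraints 4, 10, and 15 give u − p ≥ 2, p − q ≥ 0, q − u ≥ 0.
Adding all 3 inequalities: the left sides telescope to 0, and the right sides sum to 2 + 0 + 0 = 2. So 0 ≥ 2, which is false.

Unsatisfiable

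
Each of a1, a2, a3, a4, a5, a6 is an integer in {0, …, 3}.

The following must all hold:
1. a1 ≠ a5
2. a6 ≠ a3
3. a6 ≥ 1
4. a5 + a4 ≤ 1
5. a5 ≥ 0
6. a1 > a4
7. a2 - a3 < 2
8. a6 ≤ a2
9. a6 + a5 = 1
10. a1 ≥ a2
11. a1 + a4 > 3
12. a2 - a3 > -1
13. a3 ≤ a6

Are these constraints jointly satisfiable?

One satisfying assignment is a1 = 3, a2 = 1, a3 = 0, a4 = 1, a5 = 0, a6 = 1.
For the less obvious constraints — constraint 4: a5 + a4 = 1; constraint 7: a2 - a3 = 1; constraint 9: a6 + a5 = 1 — and the others hold by inspection.

Satisfiable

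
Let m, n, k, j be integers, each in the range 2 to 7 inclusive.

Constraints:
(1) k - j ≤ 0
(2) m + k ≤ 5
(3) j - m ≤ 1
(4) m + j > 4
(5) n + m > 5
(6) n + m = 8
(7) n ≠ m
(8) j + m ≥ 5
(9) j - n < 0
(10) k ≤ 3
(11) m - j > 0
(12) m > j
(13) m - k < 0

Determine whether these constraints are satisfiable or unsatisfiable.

Constraints 1, 11, and 13 give m < k, k ≤ j, j < m. Chaining: m < k ≤ j < m, which forces m < m — impossible.

Unsatisfiable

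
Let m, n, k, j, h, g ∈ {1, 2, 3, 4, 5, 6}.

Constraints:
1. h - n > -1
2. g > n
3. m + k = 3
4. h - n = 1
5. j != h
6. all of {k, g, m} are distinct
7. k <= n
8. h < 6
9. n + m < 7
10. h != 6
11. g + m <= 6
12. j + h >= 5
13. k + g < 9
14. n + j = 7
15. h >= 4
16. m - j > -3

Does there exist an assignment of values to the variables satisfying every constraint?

Satisfiable

One satisfying assignment is m = 1, n = 4, k = 2, j = 3, h = 5, g = 5.
For the less obvious constraints — constraint 1: h - n = 1; constraint 3: m + k = 3 — and the others hold by inspection.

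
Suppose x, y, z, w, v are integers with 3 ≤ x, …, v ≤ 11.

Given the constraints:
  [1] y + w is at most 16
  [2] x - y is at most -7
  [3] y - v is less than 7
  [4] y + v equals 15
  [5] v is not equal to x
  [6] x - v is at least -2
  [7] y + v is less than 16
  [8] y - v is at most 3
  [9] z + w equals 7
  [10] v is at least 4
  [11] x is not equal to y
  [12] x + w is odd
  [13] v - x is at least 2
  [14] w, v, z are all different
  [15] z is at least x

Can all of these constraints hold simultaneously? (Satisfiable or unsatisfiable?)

Unsatisfiable

Constraints 2, 6, and 8 give y − x ≥ 7, x − v ≥ -2, v − y ≥ -3.
Adding all 3 inequalities: the left sides telescope to 0, and the right sides sum to 7 + (-2) + (-3) = 2. So 0 ≥ 2, which is false.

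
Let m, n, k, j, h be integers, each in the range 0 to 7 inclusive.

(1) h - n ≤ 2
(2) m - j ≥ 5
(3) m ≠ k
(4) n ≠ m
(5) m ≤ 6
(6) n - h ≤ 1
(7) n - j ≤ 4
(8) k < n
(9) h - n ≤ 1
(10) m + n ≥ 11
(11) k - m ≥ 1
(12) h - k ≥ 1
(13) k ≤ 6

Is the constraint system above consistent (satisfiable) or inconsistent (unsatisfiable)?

Unsatisfiable

Constraints 1, 2, 7, 11, and 12 give k − m ≥ 1, m − j ≥ 5, j − n ≥ -4, n − h ≥ -2, h − k ≥ 1.
Adding all 5 inequalities: the left sides telescope to 0, and the right sides sum to 1 + 5 + (-4) + (-2) + 1 = 1. So 0 ≥ 1, which is false.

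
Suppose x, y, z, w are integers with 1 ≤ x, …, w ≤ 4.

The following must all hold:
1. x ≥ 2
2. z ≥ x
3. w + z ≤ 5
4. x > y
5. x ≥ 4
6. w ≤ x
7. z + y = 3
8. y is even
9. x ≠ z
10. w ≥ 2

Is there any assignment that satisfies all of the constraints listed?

Unsatisfiable

From constraint 10: w ≥ 2. From constraints 2 and 5: z ≥ x ≥ 4. Hence w + z ≥ 6. But constraint 3 requires w + z ≤ 5, and 5 < 6. Contradiction.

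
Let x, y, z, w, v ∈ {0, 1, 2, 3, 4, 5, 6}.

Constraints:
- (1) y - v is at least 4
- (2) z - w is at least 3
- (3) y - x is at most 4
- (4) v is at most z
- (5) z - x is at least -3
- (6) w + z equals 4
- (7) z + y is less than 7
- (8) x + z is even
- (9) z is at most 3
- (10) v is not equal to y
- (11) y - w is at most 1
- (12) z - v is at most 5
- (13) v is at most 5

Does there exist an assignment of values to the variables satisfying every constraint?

Constraints 1, 2, 11, and 12 give w − y ≥ -1, y − v ≥ 4, v − z ≥ -5, z − w ≥ 3.
Adding all 4 inequalities: the left sides telescope to 0, and the right sides sum to (-1) + 4 + (-5) + 3 = 1. So 0 ≥ 1, which is false.

Unsatisfiable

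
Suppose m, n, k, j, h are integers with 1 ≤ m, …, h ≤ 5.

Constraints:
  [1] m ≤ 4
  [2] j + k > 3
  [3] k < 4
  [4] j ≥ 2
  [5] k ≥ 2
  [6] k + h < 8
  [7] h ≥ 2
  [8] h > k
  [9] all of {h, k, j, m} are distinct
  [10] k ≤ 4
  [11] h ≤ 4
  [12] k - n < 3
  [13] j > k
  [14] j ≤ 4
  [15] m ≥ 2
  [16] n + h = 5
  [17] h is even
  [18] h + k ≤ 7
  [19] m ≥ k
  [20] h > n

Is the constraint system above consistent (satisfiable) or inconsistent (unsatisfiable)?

Constraints 1, 4, 5, 7, 10, 11, 14, and 15 confine each of h, k, j, m to the 3 values {2, …, 4}.
Constraint 9 requires all 4 of them to be distinct, but only 3 values are available — impossible by the pigeonhole principle.

Unsatisfiable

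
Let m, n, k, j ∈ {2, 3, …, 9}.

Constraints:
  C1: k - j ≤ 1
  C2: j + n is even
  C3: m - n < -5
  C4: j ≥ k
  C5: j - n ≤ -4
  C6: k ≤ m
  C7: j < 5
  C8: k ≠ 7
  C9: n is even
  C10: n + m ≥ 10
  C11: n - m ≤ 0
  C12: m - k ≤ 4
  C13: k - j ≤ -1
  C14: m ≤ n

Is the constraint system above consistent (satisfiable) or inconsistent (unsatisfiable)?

Constraints 5, 11, 12, and 13 give k − m ≥ -4, m − n ≥ 0, n − j ≥ 4, j − k ≥ 1.
Adding all 4 inequalities: the left sides telescope to 0, and the right sides sum to (-4) + 0 + 4 + 1 = 1. So 0 ≥ 1, which is false.

Unsatisfiable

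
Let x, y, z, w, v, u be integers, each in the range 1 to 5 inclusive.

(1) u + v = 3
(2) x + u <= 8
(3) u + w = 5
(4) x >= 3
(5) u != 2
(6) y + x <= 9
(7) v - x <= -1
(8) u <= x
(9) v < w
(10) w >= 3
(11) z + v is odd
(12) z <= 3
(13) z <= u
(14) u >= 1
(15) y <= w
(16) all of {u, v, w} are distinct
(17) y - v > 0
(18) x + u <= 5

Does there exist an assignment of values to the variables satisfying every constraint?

Satisfiable

The assignment x = 4, y = 3, z = 1, w = 4, v = 2, u = 1 works:
  constraint 1 holds since u + v = 3.
  constraint 2 holds since x + u = 5.
The rest check out directly.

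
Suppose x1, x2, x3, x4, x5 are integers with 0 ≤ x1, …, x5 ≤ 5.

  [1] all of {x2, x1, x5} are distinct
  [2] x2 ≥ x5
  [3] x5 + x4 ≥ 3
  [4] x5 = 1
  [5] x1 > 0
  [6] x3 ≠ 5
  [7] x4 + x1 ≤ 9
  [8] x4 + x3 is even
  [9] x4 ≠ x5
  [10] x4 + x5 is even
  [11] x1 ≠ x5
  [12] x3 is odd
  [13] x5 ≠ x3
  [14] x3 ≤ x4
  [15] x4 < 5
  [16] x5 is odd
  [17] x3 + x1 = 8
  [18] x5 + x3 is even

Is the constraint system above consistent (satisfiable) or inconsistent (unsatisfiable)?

Satisfiable

One satisfying assignment is x1 = 5, x2 = 4, x3 = 3, x4 = 3, x5 = 1.
For the less obvious constraints — constraint 3: x5 + x4 = 4; constraint 7: x4 + x1 = 8 — and the others hold by inspection.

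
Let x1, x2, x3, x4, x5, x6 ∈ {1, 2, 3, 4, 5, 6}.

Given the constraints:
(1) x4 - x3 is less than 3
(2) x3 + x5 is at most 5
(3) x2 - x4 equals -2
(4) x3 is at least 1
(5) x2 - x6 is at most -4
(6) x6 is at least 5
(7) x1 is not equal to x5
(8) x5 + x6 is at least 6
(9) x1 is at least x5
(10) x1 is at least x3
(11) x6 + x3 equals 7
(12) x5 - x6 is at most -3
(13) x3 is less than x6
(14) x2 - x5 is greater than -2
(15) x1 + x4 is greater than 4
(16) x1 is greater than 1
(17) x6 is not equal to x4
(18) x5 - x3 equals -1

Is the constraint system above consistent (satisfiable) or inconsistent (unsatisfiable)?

Satisfiable

The assignment x1 = 4, x2 = 1, x3 = 2, x4 = 3, x5 = 1, x6 = 5 works:
  constraint 1 holds since x4 - x3 = 1.
  constraint 2 holds since x3 + x5 = 3.
  constraint 3 holds since x2 - x4 = -2.
The rest check out directly.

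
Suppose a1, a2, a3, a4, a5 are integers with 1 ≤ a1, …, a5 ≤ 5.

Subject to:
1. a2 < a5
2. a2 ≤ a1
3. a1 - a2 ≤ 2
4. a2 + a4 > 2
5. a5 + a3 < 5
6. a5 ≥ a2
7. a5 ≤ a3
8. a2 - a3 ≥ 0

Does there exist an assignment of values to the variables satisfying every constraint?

Constraints 1, 7, and 8 give a5 ≤ a3, a3 ≤ a2, a2 < a5. Chaining: a5 ≤ a3 ≤ a2 < a5, which forces a5 < a5 — impossible.

Unsatisfiable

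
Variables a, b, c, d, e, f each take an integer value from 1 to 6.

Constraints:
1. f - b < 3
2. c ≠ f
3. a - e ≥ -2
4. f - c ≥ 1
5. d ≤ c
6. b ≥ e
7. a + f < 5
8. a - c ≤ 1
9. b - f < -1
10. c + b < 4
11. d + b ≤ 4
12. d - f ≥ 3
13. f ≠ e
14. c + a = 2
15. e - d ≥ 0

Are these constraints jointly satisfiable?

Unsatisfiable

Constraints 3, 4, 8, 12, and 15 give d − f ≥ 3, f − c ≥ 1, c − a ≥ -1, a − e ≥ -2, e − d ≥ 0.
Adding all 5 inequalities: the left sides telescope to 0, and the right sides sum to 3 + 1 + (-1) + (-2) + 0 = 1. So 0 ≥ 1, which is false.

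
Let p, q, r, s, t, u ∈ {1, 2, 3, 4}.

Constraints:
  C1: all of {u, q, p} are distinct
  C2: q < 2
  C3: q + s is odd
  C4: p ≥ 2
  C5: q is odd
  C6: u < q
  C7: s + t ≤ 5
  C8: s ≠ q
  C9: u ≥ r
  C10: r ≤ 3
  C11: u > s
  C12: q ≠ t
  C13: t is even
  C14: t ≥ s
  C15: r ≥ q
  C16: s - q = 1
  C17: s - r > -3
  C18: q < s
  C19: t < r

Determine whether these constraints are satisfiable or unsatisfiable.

Constraints 6, 9, 14, 18, and 19 give q < s, s ≤ t, t < r, r ≤ u, u < q. Chaining: q < s ≤ t < r ≤ u < q, which forces q < q — impossible.

Unsatisfiable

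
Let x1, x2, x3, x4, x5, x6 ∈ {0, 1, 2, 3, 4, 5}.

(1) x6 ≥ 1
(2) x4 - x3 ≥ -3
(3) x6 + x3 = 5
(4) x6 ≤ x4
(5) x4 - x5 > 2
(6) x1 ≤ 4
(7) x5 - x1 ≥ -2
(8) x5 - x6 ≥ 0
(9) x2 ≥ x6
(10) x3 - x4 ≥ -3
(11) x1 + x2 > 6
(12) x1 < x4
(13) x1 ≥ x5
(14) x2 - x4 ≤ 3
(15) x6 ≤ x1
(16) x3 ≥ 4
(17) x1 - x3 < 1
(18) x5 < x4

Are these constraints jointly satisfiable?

Satisfiable

Take x1 = 3, x2 = 4, x3 = 4, x4 = 4, x5 = 1, x6 = 1. Then constraint 2: x4 - x3 = 0; constraint 3: x6 + x3 = 5, and every other listed constraint is also met.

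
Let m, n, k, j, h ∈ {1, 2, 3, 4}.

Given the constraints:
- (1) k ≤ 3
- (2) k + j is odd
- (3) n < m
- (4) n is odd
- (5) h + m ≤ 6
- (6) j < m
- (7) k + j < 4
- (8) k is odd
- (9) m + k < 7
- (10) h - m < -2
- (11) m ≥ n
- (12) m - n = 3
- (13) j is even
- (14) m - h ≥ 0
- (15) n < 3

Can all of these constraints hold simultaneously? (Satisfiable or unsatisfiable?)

Take m = 4, n = 1, k = 1, j = 2, h = 1. Then constraint 5: h + m = 5; constraint 7: k + j = 3, and every other listed constraint is also met.

Satisfiable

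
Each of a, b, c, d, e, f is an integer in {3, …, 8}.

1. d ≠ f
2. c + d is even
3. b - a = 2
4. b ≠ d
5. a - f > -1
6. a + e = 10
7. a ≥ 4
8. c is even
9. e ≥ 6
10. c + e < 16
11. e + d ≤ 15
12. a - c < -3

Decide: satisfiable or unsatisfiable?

The assignment a = 4, b = 6, c = 8, d = 8, e = 6, f = 4 works:
  constraint 3 holds since b - a = 2.
  constraint 5 holds since a - f = 0.
  constraint 6 holds since a + e = 10.
The rest check out directly.

Satisfiable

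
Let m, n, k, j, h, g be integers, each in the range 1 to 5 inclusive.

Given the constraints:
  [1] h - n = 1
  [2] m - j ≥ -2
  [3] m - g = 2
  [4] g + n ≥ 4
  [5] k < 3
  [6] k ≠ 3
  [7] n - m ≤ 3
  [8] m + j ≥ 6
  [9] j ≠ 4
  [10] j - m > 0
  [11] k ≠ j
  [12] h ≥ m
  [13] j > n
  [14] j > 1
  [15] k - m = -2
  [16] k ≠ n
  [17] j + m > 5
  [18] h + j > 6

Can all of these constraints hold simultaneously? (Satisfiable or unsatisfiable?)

The assignment m = 3, n = 3, k = 1, j = 5, h = 4, g = 1 works:
  constraint 1 holds since h - n = 1.
  constraint 2 holds since m - j = -2.
The rest check out directly.

Satisfiable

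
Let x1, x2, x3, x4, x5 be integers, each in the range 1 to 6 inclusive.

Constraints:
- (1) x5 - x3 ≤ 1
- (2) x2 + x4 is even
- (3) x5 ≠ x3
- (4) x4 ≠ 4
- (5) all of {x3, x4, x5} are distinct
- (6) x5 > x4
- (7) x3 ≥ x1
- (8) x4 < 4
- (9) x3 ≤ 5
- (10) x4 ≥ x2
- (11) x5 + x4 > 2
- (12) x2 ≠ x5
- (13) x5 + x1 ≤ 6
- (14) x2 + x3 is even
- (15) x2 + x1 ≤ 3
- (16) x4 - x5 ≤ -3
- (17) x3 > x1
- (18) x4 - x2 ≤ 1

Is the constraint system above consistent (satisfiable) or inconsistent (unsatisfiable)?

Satisfiable

The assignment x1 = 2, x2 = 1, x3 = 3, x4 = 1, x5 = 4 works:
  constraint 1 holds since x5 - x3 = 1.
  constraint 11 holds since x5 + x4 = 5.
  constraint 13 holds since x5 + x1 = 6.
The rest check out directly.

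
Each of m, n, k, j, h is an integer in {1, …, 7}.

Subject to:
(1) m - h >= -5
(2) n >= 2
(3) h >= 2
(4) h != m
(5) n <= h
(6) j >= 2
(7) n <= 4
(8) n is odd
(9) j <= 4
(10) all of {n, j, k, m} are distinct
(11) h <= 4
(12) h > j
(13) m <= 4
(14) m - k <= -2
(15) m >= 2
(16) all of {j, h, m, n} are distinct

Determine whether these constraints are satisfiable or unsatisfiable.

Unsatisfiable

Constraints 2, 3, 6, 7, 9, 11, 13, and 15 confine each of j, h, m, n to the 3 values {2, …, 4}.
Constraint 16 requires all 4 of them to be distinct, but only 3 values are available — impossible by the pigeonhole principle.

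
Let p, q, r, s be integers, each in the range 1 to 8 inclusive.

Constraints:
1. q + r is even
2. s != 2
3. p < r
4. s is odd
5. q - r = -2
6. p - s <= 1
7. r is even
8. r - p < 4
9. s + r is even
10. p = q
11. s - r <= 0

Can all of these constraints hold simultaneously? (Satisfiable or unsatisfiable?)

Constraint 4 makes s odd and constraint 7 makes r even, so s + r must be odd. Constraint 9 says s + r is even — contradiction.

Unsatisfiable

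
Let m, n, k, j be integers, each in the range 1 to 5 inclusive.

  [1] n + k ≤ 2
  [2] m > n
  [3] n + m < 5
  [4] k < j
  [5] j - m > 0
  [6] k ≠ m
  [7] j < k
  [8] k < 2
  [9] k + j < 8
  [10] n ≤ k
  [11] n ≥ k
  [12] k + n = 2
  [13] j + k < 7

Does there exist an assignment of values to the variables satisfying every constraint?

Constraints 2, 5, 7, and 11 give j < k, k ≤ n, n < m, m < j. Chaining: j < k ≤ n < m < j, which forces j < j — impossible.

Unsatisfiable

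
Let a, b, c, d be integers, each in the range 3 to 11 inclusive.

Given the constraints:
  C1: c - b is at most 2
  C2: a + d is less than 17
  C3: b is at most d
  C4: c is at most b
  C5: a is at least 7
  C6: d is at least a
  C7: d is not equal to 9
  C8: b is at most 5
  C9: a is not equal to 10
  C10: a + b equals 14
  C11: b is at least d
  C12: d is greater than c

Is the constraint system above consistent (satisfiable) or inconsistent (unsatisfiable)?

Unsatisfiable

From constraints 5 and 6: d ≥ a and a ≥ 7, so d ≥ 7. From constraints 8 and 11: d ≤ b and b ≤ 5, so d ≤ 5. But 5 < 7, so no value of d works.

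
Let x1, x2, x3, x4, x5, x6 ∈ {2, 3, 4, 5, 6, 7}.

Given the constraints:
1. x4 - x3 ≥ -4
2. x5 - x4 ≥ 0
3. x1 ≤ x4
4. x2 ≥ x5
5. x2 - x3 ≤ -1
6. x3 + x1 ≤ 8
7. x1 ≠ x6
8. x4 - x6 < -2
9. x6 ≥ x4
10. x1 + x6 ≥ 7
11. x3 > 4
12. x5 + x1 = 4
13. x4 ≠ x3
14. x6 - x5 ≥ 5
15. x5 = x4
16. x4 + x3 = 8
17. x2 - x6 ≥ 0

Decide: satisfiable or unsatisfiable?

Constraints 1, 2, 5, 14, and 17 give x5 − x4 ≥ 0, x4 − x3 ≥ -4, x3 − x2 ≥ 1, x2 − x6 ≥ 0, x6 − x5 ≥ 5.
Adding all 5 inequalities: the left sides telescope to 0, and the right sides sum to 0 + (-4) + 1 + 0 + 5 = 2. So 0 ≥ 2, which is false.

Unsatisfiable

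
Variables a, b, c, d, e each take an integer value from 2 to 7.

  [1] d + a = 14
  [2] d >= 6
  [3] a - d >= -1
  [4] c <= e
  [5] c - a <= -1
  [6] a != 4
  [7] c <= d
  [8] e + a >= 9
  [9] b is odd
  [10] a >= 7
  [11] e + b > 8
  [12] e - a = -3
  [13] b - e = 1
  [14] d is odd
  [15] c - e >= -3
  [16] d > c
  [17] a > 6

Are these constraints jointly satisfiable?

The assignment a = 7, b = 5, c = 3, d = 7, e = 4 works:
  constraint 1 holds since d + a = 14.
  constraint 3 holds since a - d = 0.
The rest check out directly.

Satisfiable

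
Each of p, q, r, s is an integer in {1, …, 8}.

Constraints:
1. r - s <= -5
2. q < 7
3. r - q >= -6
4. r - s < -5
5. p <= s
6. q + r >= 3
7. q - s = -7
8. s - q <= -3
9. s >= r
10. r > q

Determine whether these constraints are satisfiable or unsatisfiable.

Constraints 1, 3, and 8 give r − q ≥ -6, q − s ≥ 3, s − r ≥ 5.
Adding all 3 inequalities: the left sides telescope to 0, and the right sides sum to (-6) + 3 + 5 = 2. So 0 ≥ 2, which is false.

Unsatisfiable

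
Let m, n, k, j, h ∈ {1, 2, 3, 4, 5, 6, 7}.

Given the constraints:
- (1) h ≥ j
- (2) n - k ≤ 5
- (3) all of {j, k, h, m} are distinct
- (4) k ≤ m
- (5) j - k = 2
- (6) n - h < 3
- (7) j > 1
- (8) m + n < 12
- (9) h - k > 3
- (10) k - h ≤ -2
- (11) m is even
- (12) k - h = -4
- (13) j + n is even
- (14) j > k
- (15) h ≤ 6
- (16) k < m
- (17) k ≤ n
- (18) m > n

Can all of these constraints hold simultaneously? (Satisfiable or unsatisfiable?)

Satisfiable

Take m = 6, n = 5, k = 1, j = 3, h = 5. Then constraint 2: n - k = 4; constraint 5: j - k = 2; constraint 6: n - h = 0, and every other listed constraint is also met.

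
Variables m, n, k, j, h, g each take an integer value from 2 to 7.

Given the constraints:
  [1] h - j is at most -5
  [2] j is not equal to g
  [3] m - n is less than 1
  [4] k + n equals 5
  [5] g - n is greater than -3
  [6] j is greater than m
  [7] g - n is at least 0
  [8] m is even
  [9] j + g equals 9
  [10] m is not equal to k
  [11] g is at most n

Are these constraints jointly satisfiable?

Satisfiable

One satisfying assignment is m = 2, n = 2, k = 3, j = 7, h = 2, g = 2.
For the less obvious constraints — constraint 1: h - j = -5; constraint 3: m - n = 0; constraint 4: k + n = 5 — and the others hold by inspection.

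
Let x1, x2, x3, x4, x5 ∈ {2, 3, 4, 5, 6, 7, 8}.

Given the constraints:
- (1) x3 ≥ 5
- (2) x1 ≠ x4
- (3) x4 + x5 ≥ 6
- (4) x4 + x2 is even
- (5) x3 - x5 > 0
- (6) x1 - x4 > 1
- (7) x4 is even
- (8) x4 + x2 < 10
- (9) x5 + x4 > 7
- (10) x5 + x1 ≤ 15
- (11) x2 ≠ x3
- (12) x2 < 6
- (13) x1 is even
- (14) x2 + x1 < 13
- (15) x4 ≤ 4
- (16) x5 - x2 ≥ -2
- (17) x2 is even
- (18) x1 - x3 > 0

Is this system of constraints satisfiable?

Take x1 = 8, x2 = 4, x3 = 7, x4 = 4, x5 = 4. Then constraint 3: x4 + x5 = 8; constraint 5: x3 - x5 = 3, and every other listed constraint is also met.

Satisfiable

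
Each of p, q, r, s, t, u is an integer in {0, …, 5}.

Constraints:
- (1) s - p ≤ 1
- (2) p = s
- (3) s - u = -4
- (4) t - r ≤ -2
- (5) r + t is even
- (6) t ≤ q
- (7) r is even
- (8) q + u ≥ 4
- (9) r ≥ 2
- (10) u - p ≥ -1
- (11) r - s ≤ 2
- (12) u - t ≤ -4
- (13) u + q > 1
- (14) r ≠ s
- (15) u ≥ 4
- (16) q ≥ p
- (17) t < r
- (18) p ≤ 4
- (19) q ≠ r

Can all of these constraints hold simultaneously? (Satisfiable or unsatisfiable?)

Unsatisfiable

Constraints 1, 4, 10, 11, and 12 give s − r ≥ -2, r − t ≥ 2, t − u ≥ 4, u − p ≥ -1, p − s ≥ -1.
Adding all 5 inequalities: the left sides telescope to 0, and the right sides sum to (-2) + 2 + 4 + (-1) + (-1) = 2. So 0 ≥ 2, which is false.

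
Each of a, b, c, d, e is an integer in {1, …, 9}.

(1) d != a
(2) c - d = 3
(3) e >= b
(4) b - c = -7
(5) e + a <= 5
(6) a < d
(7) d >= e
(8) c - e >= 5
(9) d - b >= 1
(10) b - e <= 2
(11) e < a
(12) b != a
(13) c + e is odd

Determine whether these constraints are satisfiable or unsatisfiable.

Take a = 3, b = 1, c = 8, d = 5, e = 1. Then constraint 2: c - d = 3; constraint 4: b - c = -7, and every other listed constraint is also met.

Satisfiable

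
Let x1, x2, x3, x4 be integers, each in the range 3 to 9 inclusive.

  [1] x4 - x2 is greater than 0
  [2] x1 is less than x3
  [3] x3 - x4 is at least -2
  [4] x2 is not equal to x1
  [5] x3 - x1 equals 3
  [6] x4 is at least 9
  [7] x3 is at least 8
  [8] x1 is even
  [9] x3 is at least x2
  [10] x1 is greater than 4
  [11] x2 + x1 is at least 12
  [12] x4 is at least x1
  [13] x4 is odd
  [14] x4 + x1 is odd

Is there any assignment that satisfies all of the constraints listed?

Satisfiable

The assignment x1 = 6, x2 = 7, x3 = 9, x4 = 9 works:
  constraint 1 holds since x4 - x2 = 2.
  constraint 3 holds since x3 - x4 = 0.
  constraint 5 holds since x3 - x1 = 3.
The rest check out directly.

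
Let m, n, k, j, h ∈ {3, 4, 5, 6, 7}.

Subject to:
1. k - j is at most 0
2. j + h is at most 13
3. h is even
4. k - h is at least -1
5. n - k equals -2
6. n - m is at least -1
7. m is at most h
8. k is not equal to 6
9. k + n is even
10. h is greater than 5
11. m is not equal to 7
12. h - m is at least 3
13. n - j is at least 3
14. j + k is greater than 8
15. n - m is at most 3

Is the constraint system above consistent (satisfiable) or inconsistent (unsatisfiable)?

Constraints 1, 4, 12, 13, and 15 give h − m ≥ 3, m − n ≥ -3, n − j ≥ 3, j − k ≥ 0, k − h ≥ -1.
Adding all 5 inequalities: the left sides telescope to 0, and the right sides sum to 3 + (-3) + 3 + 0 + (-1) = 2. So 0 ≥ 2, which is false.

Unsatisfiable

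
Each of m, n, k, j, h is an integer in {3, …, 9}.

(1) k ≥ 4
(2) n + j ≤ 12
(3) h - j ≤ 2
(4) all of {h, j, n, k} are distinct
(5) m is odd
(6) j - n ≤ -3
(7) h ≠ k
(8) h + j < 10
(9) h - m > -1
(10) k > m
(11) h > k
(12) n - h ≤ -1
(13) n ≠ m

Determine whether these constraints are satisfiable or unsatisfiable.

Unsatisfiable

Constraints 3, 6, and 12 give h − n ≥ 1, n − j ≥ 3, j − h ≥ -2.
Adding all 3 inequalities: the left sides telescope to 0, and the right sides sum to 1 + 3 + (-2) = 2. So 0 ≥ 2, which is false.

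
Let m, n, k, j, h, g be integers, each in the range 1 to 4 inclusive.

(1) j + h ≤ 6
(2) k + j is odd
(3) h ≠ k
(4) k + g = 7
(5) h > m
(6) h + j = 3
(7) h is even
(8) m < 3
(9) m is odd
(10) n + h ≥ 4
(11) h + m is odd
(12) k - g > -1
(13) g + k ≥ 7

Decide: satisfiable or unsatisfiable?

Satisfiable

Take m = 1, n = 4, k = 4, j = 1, h = 2, g = 3. Then constraint 1: j + h = 3; constraint 4: k + g = 7, and every other listed constraint is also met.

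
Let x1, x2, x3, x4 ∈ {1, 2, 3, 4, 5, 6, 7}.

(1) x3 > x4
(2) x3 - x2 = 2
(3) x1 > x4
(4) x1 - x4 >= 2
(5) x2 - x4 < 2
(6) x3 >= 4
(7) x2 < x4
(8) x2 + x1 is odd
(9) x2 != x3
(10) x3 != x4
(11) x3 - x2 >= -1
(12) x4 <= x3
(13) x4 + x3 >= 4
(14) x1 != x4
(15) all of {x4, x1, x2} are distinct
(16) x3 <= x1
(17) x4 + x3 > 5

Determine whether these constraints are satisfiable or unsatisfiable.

Satisfiable

Setting (x1, x2, x3, x4) = (5, 2, 4, 3) satisfies everything: constraint 2: x3 - x2 = 2; constraint 4: x1 - x4 = 2; constraint 5: x2 - x4 = -1, and the others follow.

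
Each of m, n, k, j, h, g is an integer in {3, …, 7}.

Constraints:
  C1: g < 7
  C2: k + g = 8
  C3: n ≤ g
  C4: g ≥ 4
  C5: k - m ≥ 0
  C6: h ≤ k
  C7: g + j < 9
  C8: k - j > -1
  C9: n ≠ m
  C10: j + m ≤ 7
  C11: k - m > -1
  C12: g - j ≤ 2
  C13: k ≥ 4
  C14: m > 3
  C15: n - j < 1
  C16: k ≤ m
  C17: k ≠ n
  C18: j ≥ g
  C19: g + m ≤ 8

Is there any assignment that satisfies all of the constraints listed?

Unsatisfiable

From constraints 4 and 18: j ≥ g ≥ 4. From constraints 13 and 16: m ≥ k ≥ 4. Hence j + m ≥ 8. But constraint 10 requires j + m ≤ 7, and 7 < 8. Contradiction.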